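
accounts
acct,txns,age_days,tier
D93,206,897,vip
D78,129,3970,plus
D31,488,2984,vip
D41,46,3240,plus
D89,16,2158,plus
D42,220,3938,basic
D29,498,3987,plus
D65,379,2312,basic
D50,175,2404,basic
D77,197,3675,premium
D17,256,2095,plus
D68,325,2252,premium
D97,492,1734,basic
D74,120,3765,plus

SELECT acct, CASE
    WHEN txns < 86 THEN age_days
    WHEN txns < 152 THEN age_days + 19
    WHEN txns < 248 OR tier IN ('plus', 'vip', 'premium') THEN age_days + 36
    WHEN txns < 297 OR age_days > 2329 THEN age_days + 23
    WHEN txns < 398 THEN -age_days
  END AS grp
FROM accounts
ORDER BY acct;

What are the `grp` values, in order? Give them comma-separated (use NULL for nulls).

2131, 4023, 3020, 3240, 3974, 2440, -2312, 2288, 3784, 3711, 3989, 2158, 933, NULL

acct=D17: txns < 248 OR tier IN ('plus', 'vip', 'premium') → 2131
acct=D29: txns < 248 OR tier IN ('plus', 'vip', 'premium') → 4023
acct=D31: txns < 248 OR tier IN ('plus', 'vip', 'premium') → 3020
acct=D41: txns < 86 → 3240
acct=D42: txns < 248 OR tier IN ('plus', 'vip', 'premium') → 3974
acct=D50: txns < 248 OR tier IN ('plus', 'vip', 'premium') → 2440
acct=D65: txns < 398 → -2312
acct=D68: txns < 248 OR tier IN ('plus', 'vip', 'premium') → 2288
acct=D74: txns < 152 → 3784
acct=D77: txns < 248 OR tier IN ('plus', 'vip', 'premium') → 3711
acct=D78: txns < 152 → 3989
acct=D89: txns < 86 → 2158
acct=D93: txns < 248 OR tier IN ('plus', 'vip', 'premium') → 933
acct=D97: (no match → NULL) → NULL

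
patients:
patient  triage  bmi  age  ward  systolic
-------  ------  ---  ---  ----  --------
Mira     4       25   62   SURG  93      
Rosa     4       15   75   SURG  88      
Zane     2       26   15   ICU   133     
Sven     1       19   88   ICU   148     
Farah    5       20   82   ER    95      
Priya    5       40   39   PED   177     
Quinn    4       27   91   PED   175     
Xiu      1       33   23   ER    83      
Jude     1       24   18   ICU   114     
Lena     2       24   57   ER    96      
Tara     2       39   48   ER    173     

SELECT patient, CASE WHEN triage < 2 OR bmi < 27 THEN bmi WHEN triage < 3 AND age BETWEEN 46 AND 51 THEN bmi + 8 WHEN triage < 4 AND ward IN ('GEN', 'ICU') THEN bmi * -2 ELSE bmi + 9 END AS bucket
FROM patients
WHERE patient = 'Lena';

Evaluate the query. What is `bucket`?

patient = Lena: triage=2, bmi=24, age=57, ward=ER, systolic=96.
triage < 2 OR bmi < 27 → true → 24

24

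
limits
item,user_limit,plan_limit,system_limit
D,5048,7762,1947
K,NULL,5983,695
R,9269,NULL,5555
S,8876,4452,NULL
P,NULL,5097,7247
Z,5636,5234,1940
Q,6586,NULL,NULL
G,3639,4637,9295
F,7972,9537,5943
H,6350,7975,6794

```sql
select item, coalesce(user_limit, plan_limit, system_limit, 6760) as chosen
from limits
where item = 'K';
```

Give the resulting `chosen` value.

5983

item = K: user_limit=NULL, plan_limit=5983, system_limit=695.
user_limit=NULL, plan_limit=5983 → 5983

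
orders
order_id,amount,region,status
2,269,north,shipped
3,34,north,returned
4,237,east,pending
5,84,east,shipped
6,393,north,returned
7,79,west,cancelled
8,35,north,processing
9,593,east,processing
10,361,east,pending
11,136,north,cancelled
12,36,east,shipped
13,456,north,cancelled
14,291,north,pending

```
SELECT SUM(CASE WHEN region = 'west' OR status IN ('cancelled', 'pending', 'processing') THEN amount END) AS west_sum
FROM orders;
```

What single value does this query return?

2188

order_id=2: ✗
order_id=3: ✗
order_id=4: ✓ → 237
order_id=5: ✗
order_id=6: ✗
order_id=7: ✓ → 79
order_id=8: ✓ → 35
order_id=9: ✓ → 593
order_id=10: ✓ → 361
order_id=11: ✓ → 136
order_id=12: ✗
order_id=13: ✓ → 456
order_id=14: ✓ → 291
west_sum = 237 + 79 + 35 + 593 + 361 + 136 + 456 + 291 = 2188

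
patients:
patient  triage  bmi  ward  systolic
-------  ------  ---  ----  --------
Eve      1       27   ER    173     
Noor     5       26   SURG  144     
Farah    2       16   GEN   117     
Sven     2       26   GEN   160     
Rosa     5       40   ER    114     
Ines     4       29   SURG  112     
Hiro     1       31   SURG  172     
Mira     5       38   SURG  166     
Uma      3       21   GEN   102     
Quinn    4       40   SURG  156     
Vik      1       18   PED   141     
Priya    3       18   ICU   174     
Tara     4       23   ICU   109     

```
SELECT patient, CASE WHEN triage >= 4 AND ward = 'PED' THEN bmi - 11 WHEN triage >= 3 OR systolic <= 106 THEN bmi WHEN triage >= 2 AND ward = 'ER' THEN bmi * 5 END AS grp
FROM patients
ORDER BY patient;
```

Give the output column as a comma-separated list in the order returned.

patient=Eve: (no match → NULL) → NULL
patient=Farah: (no match → NULL) → NULL
patient=Hiro: (no match → NULL) → NULL
patient=Ines: triage >= 3 OR systolic <= 106 → 29
patient=Mira: triage >= 3 OR systolic <= 106 → 38
patient=Noor: triage >= 3 OR systolic <= 106 → 26
patient=Priya: triage >= 3 OR systolic <= 106 → 18
patient=Quinn: triage >= 3 OR systolic <= 106 → 40
patient=Rosa: triage >= 3 OR systolic <= 106 → 40
patient=Sven: (no match → NULL) → NULL
patient=Tara: triage >= 3 OR systolic <= 106 → 23
patient=Uma: triage >= 3 OR systolic <= 106 → 21
patient=Vik: (no match → NULL) → NULL

NULL, NULL, NULL, 29, 38, 26, 18, 40, 40, NULL, 23, 21, NULL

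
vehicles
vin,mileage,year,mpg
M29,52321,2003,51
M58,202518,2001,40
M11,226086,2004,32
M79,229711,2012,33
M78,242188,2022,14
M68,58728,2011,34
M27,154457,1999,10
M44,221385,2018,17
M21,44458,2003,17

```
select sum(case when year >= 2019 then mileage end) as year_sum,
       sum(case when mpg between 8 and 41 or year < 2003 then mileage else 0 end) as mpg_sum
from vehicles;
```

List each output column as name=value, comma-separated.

[year_sum: year >= 2019]
vin=M29: ✗
vin=M58: ✗
vin=M11: ✗
vin=M79: ✗
vin=M78: ✓ → 242188
vin=M68: ✗
vin=M27: ✗
vin=M44: ✗
vin=M21: ✗
year_sum = 242188
—
[mpg_sum: mpg between 8 and 41 or year < 2003]
vin=M29: ✗
vin=M58: ✓ → 202518
vin=M11: ✓ → 226086
vin=M79: ✓ → 229711
vin=M78: ✓ → 242188
vin=M68: ✓ → 58728
vin=M27: ✓ → 154457
vin=M44: ✓ → 221385
vin=M21: ✓ → 44458
mpg_sum = 202518 + 226086 + 229711 + 242188 + 58728 + 154457 + 221385 + 44458 = 1379531

year_sum=242188, mpg_sum=1379531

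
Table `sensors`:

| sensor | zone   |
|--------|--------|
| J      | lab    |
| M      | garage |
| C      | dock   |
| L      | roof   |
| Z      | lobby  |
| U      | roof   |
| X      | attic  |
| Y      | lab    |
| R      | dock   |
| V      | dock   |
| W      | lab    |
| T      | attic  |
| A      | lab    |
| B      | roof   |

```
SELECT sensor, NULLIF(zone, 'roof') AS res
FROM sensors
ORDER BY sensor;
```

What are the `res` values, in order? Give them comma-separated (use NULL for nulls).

sensor=A: zone=lab vs roof: differ → lab
sensor=B: zone=roof vs roof: equal → NULL
sensor=C: zone=dock vs roof: differ → dock
sensor=J: zone=lab vs roof: differ → lab
sensor=L: zone=roof vs roof: equal → NULL
sensor=M: zone=garage vs roof: differ → garage
sensor=R: zone=dock vs roof: differ → dock
sensor=T: zone=attic vs roof: differ → attic
sensor=U: zone=roof vs roof: equal → NULL
sensor=V: zone=dock vs roof: differ → dock
sensor=W: zone=lab vs roof: differ → lab
sensor=X: zone=attic vs roof: differ → attic
sensor=Y: zone=lab vs roof: differ → lab
sensor=Z: zone=lobby vs roof: differ → lobby

lab, NULL, dock, lab, NULL, garage, dock, attic, NULL, dock, lab, attic, lab, lobby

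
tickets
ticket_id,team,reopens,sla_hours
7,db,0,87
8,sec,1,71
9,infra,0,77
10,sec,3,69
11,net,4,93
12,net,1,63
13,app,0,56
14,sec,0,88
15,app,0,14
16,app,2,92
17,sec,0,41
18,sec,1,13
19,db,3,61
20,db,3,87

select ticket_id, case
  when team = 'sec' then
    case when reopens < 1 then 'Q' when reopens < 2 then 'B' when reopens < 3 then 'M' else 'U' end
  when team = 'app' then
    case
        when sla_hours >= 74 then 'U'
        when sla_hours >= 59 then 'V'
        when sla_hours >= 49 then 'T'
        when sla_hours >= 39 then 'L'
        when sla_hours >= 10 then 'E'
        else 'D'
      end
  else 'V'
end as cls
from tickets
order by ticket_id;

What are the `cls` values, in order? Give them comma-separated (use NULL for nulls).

V, B, V, U, V, V, T, Q, E, U, Q, B, V, V

ticket_id=7: team='db' → outer ELSE → V
ticket_id=8: team='sec' → inner[reopens < 2] → B
ticket_id=9: team='infra' → outer ELSE → V
ticket_id=10: team='sec' → inner[ELSE] → U
ticket_id=11: team='net' → outer ELSE → V
ticket_id=12: team='net' → outer ELSE → V
ticket_id=13: team='app' → inner[sla_hours >= 49] → T
ticket_id=14: team='sec' → inner[reopens < 1] → Q
ticket_id=15: team='app' → inner[sla_hours >= 10] → E
ticket_id=16: team='app' → inner[sla_hours >= 74] → U
ticket_id=17: team='sec' → inner[reopens < 1] → Q
ticket_id=18: team='sec' → inner[reopens < 2] → B
ticket_id=19: team='db' → outer ELSE → V
ticket_id=20: team='db' → outer ELSE → V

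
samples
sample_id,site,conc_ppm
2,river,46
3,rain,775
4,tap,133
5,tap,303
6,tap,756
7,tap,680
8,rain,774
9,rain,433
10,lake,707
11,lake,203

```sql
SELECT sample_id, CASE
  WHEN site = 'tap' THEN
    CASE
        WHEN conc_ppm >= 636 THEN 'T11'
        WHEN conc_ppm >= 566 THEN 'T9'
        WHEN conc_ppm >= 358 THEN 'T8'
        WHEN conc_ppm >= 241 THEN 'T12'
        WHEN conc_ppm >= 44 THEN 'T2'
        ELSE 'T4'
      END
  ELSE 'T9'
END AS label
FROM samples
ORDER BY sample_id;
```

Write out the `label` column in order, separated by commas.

T9, T9, T2, T12, T11, T11, T9, T9, T9, T9

sample_id=2: site='river' → outer ELSE → T9
sample_id=3: site='rain' → outer ELSE → T9
sample_id=4: site='tap' → inner[conc_ppm >= 44] → T2
sample_id=5: site='tap' → inner[conc_ppm >= 241] → T12
sample_id=6: site='tap' → inner[conc_ppm >= 636] → T11
sample_id=7: site='tap' → inner[conc_ppm >= 636] → T11
sample_id=8: site='rain' → outer ELSE → T9
sample_id=9: site='rain' → outer ELSE → T9
sample_id=10: site='lake' → outer ELSE → T9
sample_id=11: site='lake' → outer ELSE → T9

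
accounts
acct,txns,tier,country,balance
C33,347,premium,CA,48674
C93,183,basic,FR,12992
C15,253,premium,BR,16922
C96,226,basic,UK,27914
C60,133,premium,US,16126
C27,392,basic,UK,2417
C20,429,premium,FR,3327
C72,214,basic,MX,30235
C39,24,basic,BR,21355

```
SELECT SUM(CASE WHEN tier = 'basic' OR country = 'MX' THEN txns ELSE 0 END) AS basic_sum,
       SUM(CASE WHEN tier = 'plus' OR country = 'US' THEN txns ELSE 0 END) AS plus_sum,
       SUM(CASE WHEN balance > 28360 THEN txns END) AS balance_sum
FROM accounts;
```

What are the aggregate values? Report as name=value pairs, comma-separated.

[basic_sum: tier = 'basic' OR country = 'MX']
acct=C33: ✗
acct=C93: ✓ → 183
acct=C15: ✗
acct=C96: ✓ → 226
acct=C60: ✗
acct=C27: ✓ → 392
acct=C20: ✗
acct=C72: ✓ → 214
acct=C39: ✓ → 24
basic_sum = 183 + 226 + 392 + 214 + 24 = 1039
—
[plus_sum: tier = 'plus' OR country = 'US']
acct=C33: ✗
acct=C93: ✗
acct=C15: ✗
acct=C96: ✗
acct=C60: ✓ → 133
acct=C27: ✗
acct=C20: ✗
acct=C72: ✗
acct=C39: ✗
plus_sum = 133
—
[balance_sum: balance > 28360]
acct=C33: ✓ → 347
acct=C93: ✗
acct=C15: ✗
acct=C96: ✗
acct=C60: ✗
acct=C27: ✗
acct=C20: ✗
acct=C72: ✓ → 214
acct=C39: ✗
balance_sum = 347 + 214 = 561

basic_sum=1039, plus_sum=133, balance_sum=561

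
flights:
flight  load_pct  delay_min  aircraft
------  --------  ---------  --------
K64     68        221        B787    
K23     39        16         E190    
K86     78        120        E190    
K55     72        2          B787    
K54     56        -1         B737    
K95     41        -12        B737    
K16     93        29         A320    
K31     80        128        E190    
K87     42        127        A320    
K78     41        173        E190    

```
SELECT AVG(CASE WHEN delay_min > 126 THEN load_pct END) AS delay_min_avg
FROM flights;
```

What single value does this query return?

57.75

flight=K64: ✓ → 68
flight=K23: ✗
flight=K86: ✗
flight=K55: ✗
flight=K54: ✗
flight=K95: ✗
flight=K16: ✗
flight=K31: ✓ → 80
flight=K87: ✓ → 42
flight=K78: ✓ → 41
delay_min_avg = (68 + 80 + 42 + 41) / 4 = 57.75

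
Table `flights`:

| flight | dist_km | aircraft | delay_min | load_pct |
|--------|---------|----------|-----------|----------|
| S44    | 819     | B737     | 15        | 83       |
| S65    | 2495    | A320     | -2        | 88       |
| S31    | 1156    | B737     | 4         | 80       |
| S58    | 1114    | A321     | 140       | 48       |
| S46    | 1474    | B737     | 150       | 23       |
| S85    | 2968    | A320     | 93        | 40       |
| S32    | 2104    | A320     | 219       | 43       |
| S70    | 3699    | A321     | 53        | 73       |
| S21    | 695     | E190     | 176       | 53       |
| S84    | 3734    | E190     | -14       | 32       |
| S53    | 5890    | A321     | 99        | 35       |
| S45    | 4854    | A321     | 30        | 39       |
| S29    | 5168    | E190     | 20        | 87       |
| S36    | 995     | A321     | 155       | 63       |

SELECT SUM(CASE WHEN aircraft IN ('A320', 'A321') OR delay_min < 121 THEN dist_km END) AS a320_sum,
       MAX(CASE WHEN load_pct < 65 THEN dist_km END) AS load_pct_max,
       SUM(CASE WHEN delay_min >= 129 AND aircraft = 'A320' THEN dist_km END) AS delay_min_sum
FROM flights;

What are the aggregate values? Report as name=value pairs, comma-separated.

[a320_sum: aircraft IN ('A320', 'A321') OR delay_min < 121]
flight=S44: ✓ → 819
flight=S65: ✓ → 2495
flight=S31: ✓ → 1156
flight=S58: ✓ → 1114
flight=S46: ✗
flight=S85: ✓ → 2968
flight=S32: ✓ → 2104
flight=S70: ✓ → 3699
flight=S21: ✗
flight=S84: ✓ → 3734
flight=S53: ✓ → 5890
flight=S45: ✓ → 4854
flight=S29: ✓ → 5168
flight=S36: ✓ → 995
a320_sum = 819 + 2495 + 1156 + 1114 + 2968 + 2104 + 3699 + 3734 + 5890 + 4854 + 5168 + 995 = 34996
—
[load_pct_max: load_pct < 65]
flight=S44: ✗
flight=S65: ✗
flight=S31: ✗
flight=S58: ✓ → 1114
flight=S46: ✓ → 1474
flight=S85: ✓ → 2968
flight=S32: ✓ → 2104
flight=S70: ✗
flight=S21: ✓ → 695
flight=S84: ✓ → 3734
flight=S53: ✓ → 5890
flight=S45: ✓ → 4854
flight=S29: ✗
flight=S36: ✓ → 995
load_pct_max = MAX(1114, 1474, 2968, 2104, 695, 3734, 5890, 4854, 995) = 5890
—
[delay_min_sum: delay_min >= 129 AND aircraft = 'A320']
flight=S44: ✗
flight=S65: ✗
flight=S31: ✗
flight=S58: ✗
flight=S46: ✗
flight=S85: ✗
flight=S32: ✓ → 2104
flight=S70: ✗
flight=S21: ✗
flight=S84: ✗
flight=S53: ✗
flight=S45: ✗
flight=S29: ✗
flight=S36: ✗
delay_min_sum = 2104

a320_sum=34996, load_pct_max=5890, delay_min_sum=2104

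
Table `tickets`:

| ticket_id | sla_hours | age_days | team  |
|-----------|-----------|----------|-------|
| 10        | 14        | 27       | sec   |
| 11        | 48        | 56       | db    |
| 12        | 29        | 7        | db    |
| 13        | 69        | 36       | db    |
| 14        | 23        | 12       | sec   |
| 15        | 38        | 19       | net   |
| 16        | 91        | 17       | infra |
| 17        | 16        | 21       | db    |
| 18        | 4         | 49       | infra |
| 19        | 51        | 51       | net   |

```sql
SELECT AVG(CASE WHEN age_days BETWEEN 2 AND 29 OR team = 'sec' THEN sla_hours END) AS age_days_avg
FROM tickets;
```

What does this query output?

35.1666666667

ticket_id=10: ✓ → 14
ticket_id=11: ✗
ticket_id=12: ✓ → 29
ticket_id=13: ✗
ticket_id=14: ✓ → 23
ticket_id=15: ✓ → 38
ticket_id=16: ✓ → 91
ticket_id=17: ✓ → 16
ticket_id=18: ✗
ticket_id=19: ✗
age_days_avg = (14 + 29 + 23 + 38 + 91 + 16) / 6 = 35.1666666667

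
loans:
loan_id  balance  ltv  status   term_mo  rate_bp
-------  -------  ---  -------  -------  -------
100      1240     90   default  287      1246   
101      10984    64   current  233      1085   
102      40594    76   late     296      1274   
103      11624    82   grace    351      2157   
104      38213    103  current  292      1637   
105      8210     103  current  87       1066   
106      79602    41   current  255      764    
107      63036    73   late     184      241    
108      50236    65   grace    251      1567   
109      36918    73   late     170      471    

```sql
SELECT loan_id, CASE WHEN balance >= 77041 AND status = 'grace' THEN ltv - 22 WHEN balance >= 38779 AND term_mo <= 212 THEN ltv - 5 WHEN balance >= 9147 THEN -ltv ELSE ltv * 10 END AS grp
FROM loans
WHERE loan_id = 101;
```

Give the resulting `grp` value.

-64

loan_id = 101: balance=10984, ltv=64, status=current, term_mo=233, rate_bp=1085.
balance >= 77041 AND status = 'grace' → false
balance >= 38779 AND term_mo <= 212 → false
balance >= 9147 → true → -64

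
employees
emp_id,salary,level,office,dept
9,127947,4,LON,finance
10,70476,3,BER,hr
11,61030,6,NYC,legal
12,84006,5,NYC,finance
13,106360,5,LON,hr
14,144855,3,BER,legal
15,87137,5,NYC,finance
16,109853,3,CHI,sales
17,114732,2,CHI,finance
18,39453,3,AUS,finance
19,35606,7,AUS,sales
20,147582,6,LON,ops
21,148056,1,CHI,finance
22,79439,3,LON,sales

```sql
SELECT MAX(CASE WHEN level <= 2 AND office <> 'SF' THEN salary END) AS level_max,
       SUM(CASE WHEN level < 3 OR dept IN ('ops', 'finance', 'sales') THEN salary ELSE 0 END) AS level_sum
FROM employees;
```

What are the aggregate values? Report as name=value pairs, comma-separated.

[level_max: level <= 2 AND office <> 'SF']
emp_id=9: ✗
emp_id=10: ✗
emp_id=11: ✗
emp_id=12: ✗
emp_id=13: ✗
emp_id=14: ✗
emp_id=15: ✗
emp_id=16: ✗
emp_id=17: ✓ → 114732
emp_id=18: ✗
emp_id=19: ✗
emp_id=20: ✗
emp_id=21: ✓ → 148056
emp_id=22: ✗
level_max = MAX(114732, 148056) = 148056
—
[level_sum: level < 3 OR dept IN ('ops', 'finance', 'sales')]
emp_id=9: ✓ → 127947
emp_id=10: ✗
emp_id=11: ✗
emp_id=12: ✓ → 84006
emp_id=13: ✗
emp_id=14: ✗
emp_id=15: ✓ → 87137
emp_id=16: ✓ → 109853
emp_id=17: ✓ → 114732
emp_id=18: ✓ → 39453
emp_id=19: ✓ → 35606
emp_id=20: ✓ → 147582
emp_id=21: ✓ → 148056
emp_id=22: ✓ → 79439
level_sum = 127947 + 84006 + 87137 + 109853 + 114732 + 39453 + 35606 + 147582 + 148056 + 79439 = 973811

level_max=148056, level_sum=973811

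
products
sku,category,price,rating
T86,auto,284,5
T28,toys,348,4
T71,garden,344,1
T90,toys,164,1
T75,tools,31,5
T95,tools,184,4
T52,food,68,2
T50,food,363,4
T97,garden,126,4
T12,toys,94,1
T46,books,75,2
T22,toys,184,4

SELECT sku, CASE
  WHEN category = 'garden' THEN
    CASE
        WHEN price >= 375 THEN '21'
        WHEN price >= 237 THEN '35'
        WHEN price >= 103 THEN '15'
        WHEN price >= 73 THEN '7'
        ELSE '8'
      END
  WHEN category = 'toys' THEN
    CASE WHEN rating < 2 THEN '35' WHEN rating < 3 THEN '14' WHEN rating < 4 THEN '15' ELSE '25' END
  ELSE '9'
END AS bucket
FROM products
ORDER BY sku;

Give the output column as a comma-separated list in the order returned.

35, 25, 25, 9, 9, 9, 35, 9, 9, 35, 9, 15

sku=T12: category='toys' → inner[rating < 2] → 35
sku=T22: category='toys' → inner[ELSE] → 25
sku=T28: category='toys' → inner[ELSE] → 25
sku=T46: category='books' → outer ELSE → 9
sku=T50: category='food' → outer ELSE → 9
sku=T52: category='food' → outer ELSE → 9
sku=T71: category='garden' → inner[price >= 237] → 35
sku=T75: category='tools' → outer ELSE → 9
sku=T86: category='auto' → outer ELSE → 9
sku=T90: category='toys' → inner[rating < 2] → 35
sku=T95: category='tools' → outer ELSE → 9
sku=T97: category='garden' → inner[price >= 103] → 15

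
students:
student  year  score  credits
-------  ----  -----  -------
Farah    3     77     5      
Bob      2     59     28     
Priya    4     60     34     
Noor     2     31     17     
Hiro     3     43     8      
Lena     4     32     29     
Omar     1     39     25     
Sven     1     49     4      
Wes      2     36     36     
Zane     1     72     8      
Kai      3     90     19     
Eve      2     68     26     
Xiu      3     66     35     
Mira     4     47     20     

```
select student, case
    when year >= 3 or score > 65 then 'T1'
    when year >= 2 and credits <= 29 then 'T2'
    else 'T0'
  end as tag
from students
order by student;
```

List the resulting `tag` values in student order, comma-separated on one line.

student=Bob: year >= 2 and credits <= 29 → T2
student=Eve: year >= 3 or score > 65 → T1
student=Farah: year >= 3 or score > 65 → T1
student=Hiro: year >= 3 or score > 65 → T1
student=Kai: year >= 3 or score > 65 → T1
student=Lena: year >= 3 or score > 65 → T1
student=Mira: year >= 3 or score > 65 → T1
student=Noor: year >= 2 and credits <= 29 → T2
student=Omar: ELSE → T0
student=Priya: year >= 3 or score > 65 → T1
student=Sven: ELSE → T0
student=Wes: ELSE → T0
student=Xiu: year >= 3 or score > 65 → T1
student=Zane: year >= 3 or score > 65 → T1

T2, T1, T1, T1, T1, T1, T1, T2, T0, T1, T0, T0, T1, T1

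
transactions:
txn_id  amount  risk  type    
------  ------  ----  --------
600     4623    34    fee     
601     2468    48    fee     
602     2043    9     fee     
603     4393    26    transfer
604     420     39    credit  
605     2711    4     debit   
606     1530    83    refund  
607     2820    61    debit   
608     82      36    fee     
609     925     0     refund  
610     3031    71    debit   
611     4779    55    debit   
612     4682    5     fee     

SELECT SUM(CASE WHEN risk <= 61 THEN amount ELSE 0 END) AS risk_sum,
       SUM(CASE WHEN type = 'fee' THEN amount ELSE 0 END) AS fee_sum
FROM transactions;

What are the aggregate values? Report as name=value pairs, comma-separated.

[risk_sum: risk <= 61]
txn_id=600: ✓ → 4623
txn_id=601: ✓ → 2468
txn_id=602: ✓ → 2043
txn_id=603: ✓ → 4393
txn_id=604: ✓ → 420
txn_id=605: ✓ → 2711
txn_id=606: ✗
txn_id=607: ✓ → 2820
txn_id=608: ✓ → 82
txn_id=609: ✓ → 925
txn_id=610: ✗
txn_id=611: ✓ → 4779
txn_id=612: ✓ → 4682
risk_sum = 4623 + 2468 + 2043 + 4393 + 420 + 2711 + 2820 + 82 + 925 + 4779 + 4682 = 29946
—
[fee_sum: type = 'fee']
txn_id=600: ✓ → 4623
txn_id=601: ✓ → 2468
txn_id=602: ✓ → 2043
txn_id=603: ✗
txn_id=604: ✗
txn_id=605: ✗
txn_id=606: ✗
txn_id=607: ✗
txn_id=608: ✓ → 82
txn_id=609: ✗
txn_id=610: ✗
txn_id=611: ✗
txn_id=612: ✓ → 4682
fee_sum = 4623 + 2468 + 2043 + 82 + 4682 = 13898

risk_sum=29946, fee_sum=13898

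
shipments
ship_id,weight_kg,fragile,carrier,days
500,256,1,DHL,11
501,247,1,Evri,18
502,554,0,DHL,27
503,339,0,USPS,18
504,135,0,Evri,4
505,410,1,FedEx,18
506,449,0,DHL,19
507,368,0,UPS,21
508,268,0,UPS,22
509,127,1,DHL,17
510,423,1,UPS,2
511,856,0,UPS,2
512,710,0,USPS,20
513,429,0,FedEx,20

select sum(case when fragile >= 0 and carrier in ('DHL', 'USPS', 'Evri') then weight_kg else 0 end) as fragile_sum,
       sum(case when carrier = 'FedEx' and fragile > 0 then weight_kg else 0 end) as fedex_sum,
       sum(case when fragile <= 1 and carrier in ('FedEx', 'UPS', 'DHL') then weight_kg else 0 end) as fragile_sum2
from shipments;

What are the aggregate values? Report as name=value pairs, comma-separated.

[fragile_sum: fragile >= 0 and carrier in ('DHL', 'USPS', 'Evri')]
ship_id=500: ✓ → 256
ship_id=501: ✓ → 247
ship_id=502: ✓ → 554
ship_id=503: ✓ → 339
ship_id=504: ✓ → 135
ship_id=505: ✗
ship_id=506: ✓ → 449
ship_id=507: ✗
ship_id=508: ✗
ship_id=509: ✓ → 127
ship_id=510: ✗
ship_id=511: ✗
ship_id=512: ✓ → 710
ship_id=513: ✗
fragile_sum = 256 + 247 + 554 + 339 + 135 + 449 + 127 + 710 = 2817
—
[fedex_sum: carrier = 'FedEx' and fragile > 0]
ship_id=500: ✗
ship_id=501: ✗
ship_id=502: ✗
ship_id=503: ✗
ship_id=504: ✗
ship_id=505: ✓ → 410
ship_id=506: ✗
ship_id=507: ✗
ship_id=508: ✗
ship_id=509: ✗
ship_id=510: ✗
ship_id=511: ✗
ship_id=512: ✗
ship_id=513: ✗
fedex_sum = 410
—
[fragile_sum2: fragile <= 1 and carrier in ('FedEx', 'UPS', 'DHL')]
ship_id=500: ✓ → 256
ship_id=501: ✗
ship_id=502: ✓ → 554
ship_id=503: ✗
ship_id=504: ✗
ship_id=505: ✓ → 410
ship_id=506: ✓ → 449
ship_id=507: ✓ → 368
ship_id=508: ✓ → 268
ship_id=509: ✓ → 127
ship_id=510: ✓ → 423
ship_id=511: ✓ → 856
ship_id=512: ✗
ship_id=513: ✓ → 429
fragile_sum2 = 256 + 554 + 410 + 449 + 368 + 268 + 127 + 423 + 856 + 429 = 4140

fragile_sum=2817, fedex_sum=410, fragile_sum2=4140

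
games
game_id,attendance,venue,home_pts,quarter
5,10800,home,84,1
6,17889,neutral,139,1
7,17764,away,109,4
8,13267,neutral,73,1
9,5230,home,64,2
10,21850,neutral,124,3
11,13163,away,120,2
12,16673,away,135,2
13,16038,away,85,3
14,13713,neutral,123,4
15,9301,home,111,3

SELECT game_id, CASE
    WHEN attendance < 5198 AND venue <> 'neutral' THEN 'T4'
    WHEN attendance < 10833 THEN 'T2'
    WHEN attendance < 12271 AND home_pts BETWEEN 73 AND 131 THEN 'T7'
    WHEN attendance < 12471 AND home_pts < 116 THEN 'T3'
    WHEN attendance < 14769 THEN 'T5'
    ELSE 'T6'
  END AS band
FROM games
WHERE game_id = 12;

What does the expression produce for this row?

T6

game_id = 12: attendance=16673, venue=away, home_pts=135, quarter=2.
attendance < 5198 AND venue <> 'neutral' → false
attendance < 10833 → false
attendance < 12271 AND home_pts BETWEEN 73 AND 131 → false
attendance < 12471 AND home_pts < 116 → false
attendance < 14769 → false
No prior WHEN matched → ELSE → T6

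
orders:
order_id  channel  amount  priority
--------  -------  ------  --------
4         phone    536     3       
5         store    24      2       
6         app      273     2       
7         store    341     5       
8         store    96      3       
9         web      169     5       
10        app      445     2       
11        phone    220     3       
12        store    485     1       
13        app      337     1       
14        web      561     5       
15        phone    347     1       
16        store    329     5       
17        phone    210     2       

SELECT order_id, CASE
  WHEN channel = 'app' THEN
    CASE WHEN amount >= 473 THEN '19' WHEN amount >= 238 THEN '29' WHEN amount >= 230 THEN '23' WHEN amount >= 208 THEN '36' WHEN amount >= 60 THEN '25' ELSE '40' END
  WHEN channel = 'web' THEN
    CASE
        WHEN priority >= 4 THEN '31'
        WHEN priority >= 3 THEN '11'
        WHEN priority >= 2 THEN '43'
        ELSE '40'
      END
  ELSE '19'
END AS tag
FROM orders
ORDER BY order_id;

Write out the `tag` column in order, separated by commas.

19, 19, 29, 19, 19, 31, 29, 19, 19, 29, 31, 19, 19, 19

order_id=4: channel='phone' → outer ELSE → 19
order_id=5: channel='store' → outer ELSE → 19
order_id=6: channel='app' → inner[amount >= 238] → 29
order_id=7: channel='store' → outer ELSE → 19
order_id=8: channel='store' → outer ELSE → 19
order_id=9: channel='web' → inner[priority >= 4] → 31
order_id=10: channel='app' → inner[amount >= 238] → 29
order_id=11: channel='phone' → outer ELSE → 19
order_id=12: channel='store' → outer ELSE → 19
order_id=13: channel='app' → inner[amount >= 238] → 29
order_id=14: channel='web' → inner[priority >= 4] → 31
order_id=15: channel='phone' → outer ELSE → 19
order_id=16: channel='store' → outer ELSE → 19
order_id=17: channel='phone' → outer ELSE → 19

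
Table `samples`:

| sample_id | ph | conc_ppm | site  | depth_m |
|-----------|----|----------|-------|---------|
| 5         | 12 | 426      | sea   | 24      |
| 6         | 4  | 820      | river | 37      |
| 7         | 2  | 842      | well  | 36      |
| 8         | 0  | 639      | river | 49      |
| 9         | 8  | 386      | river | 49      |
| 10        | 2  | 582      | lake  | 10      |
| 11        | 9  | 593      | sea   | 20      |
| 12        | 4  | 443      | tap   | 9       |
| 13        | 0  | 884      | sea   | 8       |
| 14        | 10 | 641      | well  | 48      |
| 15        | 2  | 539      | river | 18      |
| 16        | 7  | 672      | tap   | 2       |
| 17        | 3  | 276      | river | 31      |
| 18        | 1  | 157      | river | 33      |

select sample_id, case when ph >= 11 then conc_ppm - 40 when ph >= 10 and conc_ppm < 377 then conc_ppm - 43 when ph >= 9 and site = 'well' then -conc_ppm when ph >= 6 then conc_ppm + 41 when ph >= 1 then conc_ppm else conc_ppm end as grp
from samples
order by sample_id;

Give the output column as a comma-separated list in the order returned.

sample_id=5: ph >= 11 → 386
sample_id=6: ph >= 1 → 820
sample_id=7: ph >= 1 → 842
sample_id=8: ELSE → 639
sample_id=9: ph >= 6 → 427
sample_id=10: ph >= 1 → 582
sample_id=11: ph >= 6 → 634
sample_id=12: ph >= 1 → 443
sample_id=13: ELSE → 884
sample_id=14: ph >= 9 and site = 'well' → -641
sample_id=15: ph >= 1 → 539
sample_id=16: ph >= 6 → 713
sample_id=17: ph >= 1 → 276
sample_id=18: ph >= 1 → 157

386, 820, 842, 639, 427, 582, 634, 443, 884, -641, 539, 713, 276, 157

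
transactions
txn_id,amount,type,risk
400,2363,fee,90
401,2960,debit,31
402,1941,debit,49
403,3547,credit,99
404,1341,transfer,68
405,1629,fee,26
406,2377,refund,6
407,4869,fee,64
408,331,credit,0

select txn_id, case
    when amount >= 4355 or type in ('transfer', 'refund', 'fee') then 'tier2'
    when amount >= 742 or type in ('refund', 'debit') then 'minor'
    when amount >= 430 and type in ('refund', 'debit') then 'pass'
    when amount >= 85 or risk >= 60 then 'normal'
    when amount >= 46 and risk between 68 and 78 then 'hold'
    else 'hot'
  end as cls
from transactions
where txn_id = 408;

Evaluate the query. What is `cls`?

txn_id = 408: amount=331, type=credit, risk=0.
amount >= 4355 or type in ('transfer', 'refund', 'fee') → false
amount >= 742 or type in ('refund', 'debit') → false
amount >= 430 and type in ('refund', 'debit') → false
amount >= 85 or risk >= 60 → true → normal

normal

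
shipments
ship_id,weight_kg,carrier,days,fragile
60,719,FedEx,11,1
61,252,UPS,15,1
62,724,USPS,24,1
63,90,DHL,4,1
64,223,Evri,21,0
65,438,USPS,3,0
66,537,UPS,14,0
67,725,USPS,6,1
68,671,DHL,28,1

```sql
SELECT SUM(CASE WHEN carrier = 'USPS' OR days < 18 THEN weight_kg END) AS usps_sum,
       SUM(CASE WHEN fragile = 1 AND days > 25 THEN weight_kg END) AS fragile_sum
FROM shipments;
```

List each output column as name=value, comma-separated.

usps_sum=3485, fragile_sum=671

[usps_sum: carrier = 'USPS' OR days < 18]
ship_id=60: ✓ → 719
ship_id=61: ✓ → 252
ship_id=62: ✓ → 724
ship_id=63: ✓ → 90
ship_id=64: ✗
ship_id=65: ✓ → 438
ship_id=66: ✓ → 537
ship_id=67: ✓ → 725
ship_id=68: ✗
usps_sum = 719 + 252 + 724 + 90 + 438 + 537 + 725 = 3485
—
[fragile_sum: fragile = 1 AND days > 25]
ship_id=60: ✗
ship_id=61: ✗
ship_id=62: ✗
ship_id=63: ✗
ship_id=64: ✗
ship_id=65: ✗
ship_id=66: ✗
ship_id=67: ✗
ship_id=68: ✓ → 671
fragile_sum = 671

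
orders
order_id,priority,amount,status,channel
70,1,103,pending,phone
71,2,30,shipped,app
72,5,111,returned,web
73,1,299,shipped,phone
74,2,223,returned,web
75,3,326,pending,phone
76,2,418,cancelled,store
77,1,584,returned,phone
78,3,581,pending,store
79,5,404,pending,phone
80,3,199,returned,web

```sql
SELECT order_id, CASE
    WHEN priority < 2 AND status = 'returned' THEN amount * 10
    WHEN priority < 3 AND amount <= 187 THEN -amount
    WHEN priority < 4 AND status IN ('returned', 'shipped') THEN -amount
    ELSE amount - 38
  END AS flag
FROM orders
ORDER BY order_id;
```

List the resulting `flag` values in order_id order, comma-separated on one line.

-103, -30, 73, -299, -223, 288, 380, 5840, 543, 366, -199

order_id=70: priority < 3 AND amount <= 187 → -103
order_id=71: priority < 3 AND amount <= 187 → -30
order_id=72: ELSE → 73
order_id=73: priority < 4 AND status IN ('returned', 'shipped') → -299
order_id=74: priority < 4 AND status IN ('returned', 'shipped') → -223
order_id=75: ELSE → 288
order_id=76: ELSE → 380
order_id=77: priority < 2 AND status = 'returned' → 5840
order_id=78: ELSE → 543
order_id=79: ELSE → 366
order_id=80: priority < 4 AND status IN ('returned', 'shipped') → -199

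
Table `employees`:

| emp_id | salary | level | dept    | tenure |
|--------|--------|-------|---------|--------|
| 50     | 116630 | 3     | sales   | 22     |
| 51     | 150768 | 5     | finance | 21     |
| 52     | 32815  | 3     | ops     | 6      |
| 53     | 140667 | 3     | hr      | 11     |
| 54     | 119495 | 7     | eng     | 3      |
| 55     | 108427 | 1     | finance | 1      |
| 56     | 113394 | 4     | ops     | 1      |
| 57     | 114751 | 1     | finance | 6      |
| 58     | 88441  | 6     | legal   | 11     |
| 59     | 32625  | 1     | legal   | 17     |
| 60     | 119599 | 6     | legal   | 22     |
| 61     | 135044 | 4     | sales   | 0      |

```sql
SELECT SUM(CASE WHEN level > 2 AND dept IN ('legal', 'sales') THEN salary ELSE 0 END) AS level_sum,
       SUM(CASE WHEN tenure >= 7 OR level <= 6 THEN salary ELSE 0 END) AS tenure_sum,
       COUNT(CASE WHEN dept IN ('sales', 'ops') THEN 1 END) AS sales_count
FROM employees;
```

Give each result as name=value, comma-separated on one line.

level_sum=459714, tenure_sum=1153161, sales_count=4

[level_sum: level > 2 AND dept IN ('legal', 'sales')]
emp_id=50: ✓ → 116630
emp_id=51: ✗
emp_id=52: ✗
emp_id=53: ✗
emp_id=54: ✗
emp_id=55: ✗
emp_id=56: ✗
emp_id=57: ✗
emp_id=58: ✓ → 88441
emp_id=59: ✗
emp_id=60: ✓ → 119599
emp_id=61: ✓ → 135044
level_sum = 116630 + 88441 + 119599 + 135044 = 459714
—
[tenure_sum: tenure >= 7 OR level <= 6]
emp_id=50: ✓ → 116630
emp_id=51: ✓ → 150768
emp_id=52: ✓ → 32815
emp_id=53: ✓ → 140667
emp_id=54: ✗
emp_id=55: ✓ → 108427
emp_id=56: ✓ → 113394
emp_id=57: ✓ → 114751
emp_id=58: ✓ → 88441
emp_id=59: ✓ → 32625
emp_id=60: ✓ → 119599
emp_id=61: ✓ → 135044
tenure_sum = 116630 + 150768 + 32815 + 140667 + 108427 + 113394 + 114751 + 88441 + 32625 + 119599 + 135044 = 1153161
—
[sales_count: dept IN ('sales', 'ops')]
emp_id=50: ✓ → 1
emp_id=51: ✗
emp_id=52: ✓ → 1
emp_id=53: ✗
emp_id=54: ✗
emp_id=55: ✗
emp_id=56: ✓ → 1
emp_id=57: ✗
emp_id=58: ✗
emp_id=59: ✗
emp_id=60: ✗
emp_id=61: ✓ → 1
sales_count = COUNT(1, 1, 1, 1) = 4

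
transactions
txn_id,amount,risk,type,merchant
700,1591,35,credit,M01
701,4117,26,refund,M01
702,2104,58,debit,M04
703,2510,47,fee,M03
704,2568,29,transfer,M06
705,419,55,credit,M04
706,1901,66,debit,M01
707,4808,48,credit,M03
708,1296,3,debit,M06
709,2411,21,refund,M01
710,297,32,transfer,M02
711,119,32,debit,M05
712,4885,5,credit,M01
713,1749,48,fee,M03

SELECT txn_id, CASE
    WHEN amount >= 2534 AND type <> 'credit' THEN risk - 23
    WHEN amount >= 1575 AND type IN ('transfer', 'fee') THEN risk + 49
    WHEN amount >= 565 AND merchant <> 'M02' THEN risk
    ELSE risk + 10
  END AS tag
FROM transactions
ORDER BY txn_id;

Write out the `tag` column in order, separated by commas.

35, 3, 58, 96, 6, 65, 66, 48, 3, 21, 42, 42, 5, 97

txn_id=700: amount >= 565 AND merchant <> 'M02' → 35
txn_id=701: amount >= 2534 AND type <> 'credit' → 3
txn_id=702: amount >= 565 AND merchant <> 'M02' → 58
txn_id=703: amount >= 1575 AND type IN ('transfer', 'fee') → 96
txn_id=704: amount >= 2534 AND type <> 'credit' → 6
txn_id=705: ELSE → 65
txn_id=706: amount >= 565 AND merchant <> 'M02' → 66
txn_id=707: amount >= 565 AND merchant <> 'M02' → 48
txn_id=708: amount >= 565 AND merchant <> 'M02' → 3
txn_id=709: amount >= 565 AND merchant <> 'M02' → 21
txn_id=710: ELSE → 42
txn_id=711: ELSE → 42
txn_id=712: amount >= 565 AND merchant <> 'M02' → 5
txn_id=713: amount >= 1575 AND type IN ('transfer', 'fee') → 97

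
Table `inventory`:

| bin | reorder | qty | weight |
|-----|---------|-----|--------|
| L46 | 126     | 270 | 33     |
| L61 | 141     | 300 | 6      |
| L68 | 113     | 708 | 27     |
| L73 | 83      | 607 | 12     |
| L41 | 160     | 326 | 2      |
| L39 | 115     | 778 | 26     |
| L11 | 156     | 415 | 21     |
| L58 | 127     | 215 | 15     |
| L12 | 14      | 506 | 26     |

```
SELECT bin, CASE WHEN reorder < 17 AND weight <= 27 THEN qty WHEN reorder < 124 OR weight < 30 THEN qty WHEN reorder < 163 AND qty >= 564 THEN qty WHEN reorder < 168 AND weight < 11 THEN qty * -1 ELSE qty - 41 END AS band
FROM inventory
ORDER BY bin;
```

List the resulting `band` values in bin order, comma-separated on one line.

415, 506, 778, 326, 229, 215, 300, 708, 607

bin=L11: reorder < 124 OR weight < 30 → 415
bin=L12: reorder < 17 AND weight <= 27 → 506
bin=L39: reorder < 124 OR weight < 30 → 778
bin=L41: reorder < 124 OR weight < 30 → 326
bin=L46: ELSE → 229
bin=L58: reorder < 124 OR weight < 30 → 215
bin=L61: reorder < 124 OR weight < 30 → 300
bin=L68: reorder < 124 OR weight < 30 → 708
bin=L73: reorder < 124 OR weight < 30 → 607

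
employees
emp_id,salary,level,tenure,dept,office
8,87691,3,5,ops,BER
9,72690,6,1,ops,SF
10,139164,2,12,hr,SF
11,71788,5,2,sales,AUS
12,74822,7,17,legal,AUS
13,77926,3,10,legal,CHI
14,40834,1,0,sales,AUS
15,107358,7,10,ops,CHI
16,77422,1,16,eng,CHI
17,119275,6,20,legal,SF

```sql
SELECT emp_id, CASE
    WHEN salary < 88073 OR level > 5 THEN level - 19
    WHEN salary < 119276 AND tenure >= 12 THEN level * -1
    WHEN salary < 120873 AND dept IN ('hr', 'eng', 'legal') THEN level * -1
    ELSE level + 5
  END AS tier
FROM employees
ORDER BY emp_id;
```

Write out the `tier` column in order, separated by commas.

-16, -13, 7, -14, -12, -16, -18, -12, -18, -13

emp_id=8: salary < 88073 OR level > 5 → -16
emp_id=9: salary < 88073 OR level > 5 → -13
emp_id=10: ELSE → 7
emp_id=11: salary < 88073 OR level > 5 → -14
emp_id=12: salary < 88073 OR level > 5 → -12
emp_id=13: salary < 88073 OR level > 5 → -16
emp_id=14: salary < 88073 OR level > 5 → -18
emp_id=15: salary < 88073 OR level > 5 → -12
emp_id=16: salary < 88073 OR level > 5 → -18
emp_id=17: salary < 88073 OR level > 5 → -13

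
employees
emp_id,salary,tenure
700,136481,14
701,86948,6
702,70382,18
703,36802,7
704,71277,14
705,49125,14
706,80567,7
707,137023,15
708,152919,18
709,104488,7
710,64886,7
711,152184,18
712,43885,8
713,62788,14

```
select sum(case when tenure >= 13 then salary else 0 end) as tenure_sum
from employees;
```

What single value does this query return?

832179

emp_id=700: ✓ → 136481
emp_id=701: ✗
emp_id=702: ✓ → 70382
emp_id=703: ✗
emp_id=704: ✓ → 71277
emp_id=705: ✓ → 49125
emp_id=706: ✗
emp_id=707: ✓ → 137023
emp_id=708: ✓ → 152919
emp_id=709: ✗
emp_id=710: ✗
emp_id=711: ✓ → 152184
emp_id=712: ✗
emp_id=713: ✓ → 62788
tenure_sum = 136481 + 70382 + 71277 + 49125 + 137023 + 152919 + 152184 + 62788 = 832179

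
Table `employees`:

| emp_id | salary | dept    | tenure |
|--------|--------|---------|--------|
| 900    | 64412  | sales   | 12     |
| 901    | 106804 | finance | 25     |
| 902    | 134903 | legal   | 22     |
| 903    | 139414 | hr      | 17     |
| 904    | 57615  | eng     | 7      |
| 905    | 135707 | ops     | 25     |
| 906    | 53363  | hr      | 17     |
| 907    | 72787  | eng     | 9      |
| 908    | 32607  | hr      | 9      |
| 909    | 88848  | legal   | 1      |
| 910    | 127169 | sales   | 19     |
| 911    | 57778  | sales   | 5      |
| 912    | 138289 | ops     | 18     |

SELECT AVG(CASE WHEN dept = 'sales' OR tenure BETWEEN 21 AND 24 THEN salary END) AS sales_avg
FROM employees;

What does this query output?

96065.5

emp_id=900: ✓ → 64412
emp_id=901: ✗
emp_id=902: ✓ → 134903
emp_id=903: ✗
emp_id=904: ✗
emp_id=905: ✗
emp_id=906: ✗
emp_id=907: ✗
emp_id=908: ✗
emp_id=909: ✗
emp_id=910: ✓ → 127169
emp_id=911: ✓ → 57778
emp_id=912: ✗
sales_avg = (64412 + 134903 + 127169 + 57778) / 4 = 96065.5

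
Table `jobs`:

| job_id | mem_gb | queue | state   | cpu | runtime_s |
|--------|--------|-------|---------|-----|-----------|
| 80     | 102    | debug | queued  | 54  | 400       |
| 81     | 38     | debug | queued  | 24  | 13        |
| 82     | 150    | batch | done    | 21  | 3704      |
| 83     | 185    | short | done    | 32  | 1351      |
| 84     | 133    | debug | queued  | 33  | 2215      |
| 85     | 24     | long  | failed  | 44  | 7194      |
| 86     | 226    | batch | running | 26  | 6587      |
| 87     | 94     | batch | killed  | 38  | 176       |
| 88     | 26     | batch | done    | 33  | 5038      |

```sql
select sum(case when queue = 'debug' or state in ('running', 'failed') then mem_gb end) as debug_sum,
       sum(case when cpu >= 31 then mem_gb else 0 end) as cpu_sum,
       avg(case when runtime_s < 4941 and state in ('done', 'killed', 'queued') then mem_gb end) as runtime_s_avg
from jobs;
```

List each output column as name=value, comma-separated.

debug_sum=523, cpu_sum=564, runtime_s_avg=117

[debug_sum: queue = 'debug' or state in ('running', 'failed')]
job_id=80: ✓ → 102
job_id=81: ✓ → 38
job_id=82: ✗
job_id=83: ✗
job_id=84: ✓ → 133
job_id=85: ✓ → 24
job_id=86: ✓ → 226
job_id=87: ✗
job_id=88: ✗
debug_sum = 102 + 38 + 133 + 24 + 226 = 523
—
[cpu_sum: cpu >= 31]
job_id=80: ✓ → 102
job_id=81: ✗
job_id=82: ✗
job_id=83: ✓ → 185
job_id=84: ✓ → 133
job_id=85: ✓ → 24
job_id=86: ✗
job_id=87: ✓ → 94
job_id=88: ✓ → 26
cpu_sum = 102 + 185 + 133 + 24 + 94 + 26 = 564
—
[runtime_s_avg: runtime_s < 4941 and state in ('done', 'killed', 'queued')]
job_id=80: ✓ → 102
job_id=81: ✓ → 38
job_id=82: ✓ → 150
job_id=83: ✓ → 185
job_id=84: ✓ → 133
job_id=85: ✗
job_id=86: ✗
job_id=87: ✓ → 94
job_id=88: ✗
runtime_s_avg = (102 + 38 + 150 + 185 + 133 + 94) / 6 = 117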